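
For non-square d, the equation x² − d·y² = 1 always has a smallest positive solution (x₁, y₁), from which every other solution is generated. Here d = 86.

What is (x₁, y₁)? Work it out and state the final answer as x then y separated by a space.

√86 = [9; 3,1,1,1,8,1,1,1,3,18, …], period ℓ=10 (even) → k=9
k=0  a_k=9  p_k/q_k = 9/1
…
k=8  a_k=1  p_k/q_k = 2847/307
k=9  a_k=3  p_k/q_k = 10405/1122
→ (10405, 1122).  Check: 10405²=108264025, 86·1122²=108264024, difference 1.

10405 1122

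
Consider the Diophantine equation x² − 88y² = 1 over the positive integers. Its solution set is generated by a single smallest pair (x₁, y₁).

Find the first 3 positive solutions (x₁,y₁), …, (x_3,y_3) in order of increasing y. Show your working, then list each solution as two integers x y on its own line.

√88 → a₀=9, period (2,1,1,1,2,18); ℓ=6 even so k=5
step 0: (9, 1)  from 9·(1,0) + (0,1)
…
step 2: (28, 3)  from 1·(19,2) + (9,1)
…
step 4: (75, 8)  from 1·(47,5) + (28,3)
step 5: (197, 21)  from 2·(75,8) + (47,5)
fundamental: x₁=197, y₁=21  (since 38809 − 88·441 = 1)
n=2: (197,21)∘(197,21) = (197·197+88·21·21, 197·21+21·197) = (77617,8274)
n=3: (77617,8274)∘(197,21) = (197·77617+88·21·8274, 197·8274+21·77617) = (30580901,3259935)

197 21
77617 8274
30580901 3259935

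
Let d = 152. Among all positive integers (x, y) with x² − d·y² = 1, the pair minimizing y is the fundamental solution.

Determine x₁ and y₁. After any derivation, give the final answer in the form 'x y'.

[12; 3,24] for √152; ℓ=2 ⇒ convergent index 1
step 0: (12, 1)  from 12·(1,0) + (0,1)
step 1: (37, 3)  from 3·(12,1) + (1,0)
(x₁, y₁) = (37, 3);  37² − 152·3² = 1 ✓

37 3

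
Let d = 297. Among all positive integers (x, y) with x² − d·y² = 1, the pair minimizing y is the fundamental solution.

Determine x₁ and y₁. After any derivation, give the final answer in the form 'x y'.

48599 2820

√297 = [17; 4,3,1,1,2,1,1,3,4,34, …], period ℓ=10 (even) → k=9
a_0=17:  p_0=17·1+0=17,  q_0=17·0+1=1
a_1=4:  p_1=4·17+1=69,  q_1=4·1+0=4
a_2=3:  p_2=3·69+17=224,  q_2=3·4+1=13
a_3=1:  p_3=1·224+69=293,  q_3=1·13+4=17
a_4=1:  p_4=1·293+224=517,  q_4=1·17+13=30
…
a_7=1:  p_7=1·1844+1327=3171,  q_7=1·107+77=184
a_8=3:  p_8=3·3171+1844=11357,  q_8=3·184+107=659
a_9=4:  p_9=4·11357+3171=48599,  q_9=4·659+184=2820
(x₁, y₁) = (48599, 2820);  48599² − 297·2820² = 1 ✓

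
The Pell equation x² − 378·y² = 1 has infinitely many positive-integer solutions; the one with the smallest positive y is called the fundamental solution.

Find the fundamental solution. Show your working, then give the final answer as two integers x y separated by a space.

8749 450

d=378: √d = [19; 2,3,1,4,1,3,2,38] (ℓ=8, even), read p_7/q_7
i=0: a=19 ⇒ p=19, q=1
…
i=2: a=3 ⇒ p=136, q=7
…
i=6: a=3 ⇒ p=3869, q=199
i=7: a=2 ⇒ p=8749, q=450
fundamental: x₁=8749, y₁=450  (since 76545001 − 378·202500 = 1)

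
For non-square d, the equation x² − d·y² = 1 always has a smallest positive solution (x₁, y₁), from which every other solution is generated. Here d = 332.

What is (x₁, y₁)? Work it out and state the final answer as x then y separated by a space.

13447 738

√332 → a₀=18, period (4,1,1,8,1,1,4,36); ℓ=8 even so k=7
a_0=18:  p_0=18·1+0=18,  q_0=18·0+1=1
a_1=4:  p_1=4·18+1=73,  q_1=4·1+0=4
a_2=1:  p_2=1·73+18=91,  q_2=1·4+1=5
…
a_4=8:  p_4=8·164+91=1403,  q_4=8·9+5=77
…
a_6=1:  p_6=1·1567+1403=2970,  q_6=1·86+77=163
a_7=4:  p_7=4·2970+1567=13447,  q_7=4·163+86=738
→ (13447, 738).  Check: 13447²=180821809, 332·738²=180821808, difference 1.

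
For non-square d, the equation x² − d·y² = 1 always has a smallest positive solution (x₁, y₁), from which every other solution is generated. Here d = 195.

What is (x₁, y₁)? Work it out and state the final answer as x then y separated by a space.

14 1

d=195: √d = [13; 1,26] (ℓ=2, even), read p_1/q_1
k=0  a_k=13  p_k/q_k = 13/1
k=1  a_k=1  p_k/q_k = 14/1
(x₁, y₁) = (14, 1);  14² − 195·1² = 1 ✓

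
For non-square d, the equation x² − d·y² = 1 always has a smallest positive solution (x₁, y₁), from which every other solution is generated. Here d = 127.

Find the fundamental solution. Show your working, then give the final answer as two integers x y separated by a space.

4730624 419775

[11; 3,1,2,2,7,11,7,2,2,1,3,22] for √127; ℓ=12 ⇒ convergent index 11
a_0=11:  p_0=11·1+0=11,  q_0=11·0+1=1
…
a_2=1:  p_2=1·34+11=45,  q_2=1·3+1=4
a_3=2:  p_3=2·45+34=124,  q_3=2·4+3=11
a_4=2:  p_4=2·124+45=293,  q_4=2·11+4=26
…
a_7=7:  p_7=7·24218+2175=171701,  q_7=7·2149+193=15236
…
a_9=2:  p_9=2·367620+171701=906941,  q_9=2·32621+15236=80478
a_10=1:  p_10=1·906941+367620=1274561,  q_10=1·80478+32621=113099
a_11=3:  p_11=3·1274561+906941=4730624,  q_11=3·113099+80478=419775
fundamental: x₁=4730624, y₁=419775  (since 22378803429376 − 127·176211050625 = 1)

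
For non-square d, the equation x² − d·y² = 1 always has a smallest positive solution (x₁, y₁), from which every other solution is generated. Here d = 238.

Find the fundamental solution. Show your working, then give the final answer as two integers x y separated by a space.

√238 = [15; 2,2,1,14,1,2,2,30, …], period ℓ=8 (even) → k=7
i=0: a=15 ⇒ p=15, q=1
…
i=2: a=2 ⇒ p=77, q=5
…
i=6: a=2 ⇒ p=4983, q=323
i=7: a=2 ⇒ p=11663, q=756
(x₁, y₁) = (11663, 756);  11663² − 238·756² = 1 ✓

11663 756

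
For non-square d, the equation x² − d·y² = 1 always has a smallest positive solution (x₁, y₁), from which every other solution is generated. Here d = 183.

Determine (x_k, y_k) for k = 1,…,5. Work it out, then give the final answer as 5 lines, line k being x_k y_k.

√183 → a₀=13, period (1,1,8,1,1,26); ℓ=6 even so k=5
i=0: a=13 ⇒ p=13, q=1
…
i=2: a=1 ⇒ p=27, q=2
…
i=4: a=1 ⇒ p=257, q=19
i=5: a=1 ⇒ p=487, q=36
→ (487, 36).  Check: 487²=237169, 183·36²=237168, difference 1.
n=2: (487,36)∘(487,36) = (487·487+183·36·36, 487·36+36·487) = (474337,35064)
n=3: (474337,35064)∘(487,36) = (487·474337+183·36·35064, 487·35064+36·474337) = (462003751,34152300)
n=4: (462003751,34152300)∘(487,36) = (487·462003751+183·36·34152300, 487·34152300+36·462003751) = (449991179137,33264305136)
n=5: (449991179137,33264305136)∘(487,36) = (487·449991179137+183·36·33264305136, 487·33264305136+36·449991179137) = (438290946475687,32399399050164)

487 36
474337 35064
462003751 34152300
449991179137 33264305136
438290946475687 32399399050164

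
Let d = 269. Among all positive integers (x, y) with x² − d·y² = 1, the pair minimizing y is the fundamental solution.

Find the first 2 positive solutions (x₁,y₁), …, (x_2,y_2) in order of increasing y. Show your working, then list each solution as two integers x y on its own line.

√269 = [16; 2,2,32, …], period ℓ=3 (odd) → k=5
a_0=16:  p_0=16·1+0=16,  q_0=16·0+1=1
…
a_3=32:  p_3=32·82+33=2657,  q_3=32·5+2=162
a_4=2:  p_4=2·2657+82=5396,  q_4=2·162+5=329
a_5=2:  p_5=2·5396+2657=13449,  q_5=2·329+162=820
fundamental: x₁=13449, y₁=820  (since 180875601 − 269·672400 = 1)
k=2:  x_2 = 13449·13449+269·820·820 = 361751201,  y_2 = 13449·820+820·13449 = 22056360

13449 820
361751201 22056360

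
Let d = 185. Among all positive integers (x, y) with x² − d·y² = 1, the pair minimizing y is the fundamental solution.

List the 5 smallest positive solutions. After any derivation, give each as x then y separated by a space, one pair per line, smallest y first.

9249 680
171088001 12578640
3164785833249 232679682040
58542208172352001 4304108745797280
1082913763607381481249 79617403347078403400

[13; 1,1,1,1,26] for √185; ℓ=5 ⇒ convergent index 9
i=0: a=13 ⇒ p=13, q=1
i=1: a=1 ⇒ p=14, q=1
…
i=4: a=1 ⇒ p=68, q=5
…
i=6: a=1 ⇒ p=1877, q=138
…
i=8: a=1 ⇒ p=5563, q=409
i=9: a=1 ⇒ p=9249, q=680
fundamental: x₁=9249, y₁=680  (since 85544001 − 185·462400 = 1)
n=2: (9249,680)∘(9249,680) = (9249·9249+185·680·680, 9249·680+680·9249) = (171088001,12578640)
n=3: (171088001,12578640)∘(9249,680) = (9249·171088001+185·680·12578640, 9249·12578640+680·171088001) = (3164785833249,232679682040)
n=4: (3164785833249,232679682040)∘(9249,680) = (9249·3164785833249+185·680·232679682040, 9249·232679682040+680·3164785833249) = (58542208172352001,4304108745797280)
n=5: (58542208172352001,4304108745797280)∘(9249,680) = (9249·58542208172352001+185·680·4304108745797280, 9249·4304108745797280+680·58542208172352001) = (1082913763607381481249,79617403347078403400)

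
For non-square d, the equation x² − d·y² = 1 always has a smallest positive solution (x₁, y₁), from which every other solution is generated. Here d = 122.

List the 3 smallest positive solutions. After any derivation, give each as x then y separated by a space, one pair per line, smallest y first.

243 22
118097 10692
57394899 5196290

√122 = [11; 22, …], period ℓ=1 (odd) → k=1
k=0  a_k=11  p_k/q_k = 11/1
k=1  a_k=22  p_k/q_k = 243/22
→ (243, 22).  Check: 243²=59049, 122·22²=59048, difference 1.
k=2:  x_2 = 243·243+122·22·22 = 118097,  y_2 = 243·22+22·243 = 10692
k=3:  x_3 = 243·118097+122·22·10692 = 57394899,  y_3 = 243·10692+22·118097 = 5196290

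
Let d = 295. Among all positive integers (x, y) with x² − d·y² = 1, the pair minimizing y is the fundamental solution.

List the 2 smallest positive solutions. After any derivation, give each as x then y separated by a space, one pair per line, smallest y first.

2024999 117900
8201241900001 477494764200

√295 = [17; 5,1,2,3,2,6,2,3,2,1,5,34, …], period ℓ=12 (even) → k=11
i=0: a=17 ⇒ p=17, q=1
i=1: a=5 ⇒ p=86, q=5
…
i=4: a=3 ⇒ p=979, q=57
i=5: a=2 ⇒ p=2250, q=131
…
i=9: a=2 ⇒ p=247414, q=14405
i=10: a=1 ⇒ p=355517, q=20699
i=11: a=5 ⇒ p=2024999, q=117900
fundamental: x₁=2024999, y₁=117900  (since 4100620950001 − 295·13900410000 = 1)
k=2:  x_2 = 2024999·2024999+295·117900·117900 = 8201241900001,  y_2 = 2024999·117900+117900·2024999 = 477494764200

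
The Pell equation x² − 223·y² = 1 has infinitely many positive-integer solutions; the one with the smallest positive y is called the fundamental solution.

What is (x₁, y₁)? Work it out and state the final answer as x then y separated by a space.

√223 = [14; 1,13,1,28, …], period ℓ=4 (even) → k=3
a_0=14:  p_0=14·1+0=14,  q_0=14·0+1=1
…
a_2=13:  p_2=13·15+14=209,  q_2=13·1+1=14
a_3=1:  p_3=1·209+15=224,  q_3=1·14+1=15
(x₁, y₁) = (224, 15);  224² − 223·15² = 1 ✓

224 15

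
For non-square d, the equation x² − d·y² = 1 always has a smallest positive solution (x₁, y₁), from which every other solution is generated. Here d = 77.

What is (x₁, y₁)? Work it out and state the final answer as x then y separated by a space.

351 40

[8; 1,3,2,3,1,16] for √77; ℓ=6 ⇒ convergent index 5
i=0: a=8 ⇒ p=8, q=1
…
i=4: a=3 ⇒ p=272, q=31
i=5: a=1 ⇒ p=351, q=40
→ (351, 40).  Check: 351²=123201, 77·40²=123200, difference 1.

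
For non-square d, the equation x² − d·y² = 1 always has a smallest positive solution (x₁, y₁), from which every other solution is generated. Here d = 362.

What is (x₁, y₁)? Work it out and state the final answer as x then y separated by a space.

723 38

√362 = [19; 38, …], period ℓ=1 (odd) → k=1
a_0=19:  p_0=19·1+0=19,  q_0=19·0+1=1
a_1=38:  p_1=38·19+1=723,  q_1=38·1+0=38
→ (723, 38).  Check: 723²=522729, 362·38²=522728, difference 1.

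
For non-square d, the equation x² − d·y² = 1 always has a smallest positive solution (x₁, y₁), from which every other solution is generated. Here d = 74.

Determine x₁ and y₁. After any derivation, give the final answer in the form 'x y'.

3699 430

d=74: √d = [8; 1,1,1,1,16] (ℓ=5, odd), read p_9/q_9
k=0  a_k=8  p_k/q_k = 8/1
k=1  a_k=1  p_k/q_k = 9/1
k=2  a_k=1  p_k/q_k = 17/2
k=3  a_k=1  p_k/q_k = 26/3
k=4  a_k=1  p_k/q_k = 43/5
k=5  a_k=16  p_k/q_k = 714/83
k=6  a_k=1  p_k/q_k = 757/88
k=7  a_k=1  p_k/q_k = 1471/171
k=8  a_k=1  p_k/q_k = 2228/259
k=9  a_k=1  p_k/q_k = 3699/430
(x₁, y₁) = (3699, 430);  3699² − 74·430² = 1 ✓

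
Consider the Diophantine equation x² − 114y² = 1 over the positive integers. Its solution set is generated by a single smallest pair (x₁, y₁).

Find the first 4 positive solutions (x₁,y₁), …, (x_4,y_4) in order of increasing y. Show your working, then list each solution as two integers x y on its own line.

1025 96
2101249 196800
4307559425 403439904
8830494720001 827051606400

d=114: √d = [10; 1,2,10,2,1,20] (ℓ=6, even), read p_5/q_5
i=0: a=10 ⇒ p=10, q=1
i=1: a=1 ⇒ p=11, q=1
…
i=3: a=10 ⇒ p=331, q=31
i=4: a=2 ⇒ p=694, q=65
i=5: a=1 ⇒ p=1025, q=96
(x₁, y₁) = (1025, 96);  1025² − 114·96² = 1 ✓
k=2:  x_2 = 1025·1025+114·96·96 = 2101249,  y_2 = 1025·96+96·1025 = 196800
k=3:  x_3 = 1025·2101249+114·96·196800 = 4307559425,  y_3 = 1025·196800+96·2101249 = 403439904
k=4:  x_4 = 1025·4307559425+114·96·403439904 = 8830494720001,  y_4 = 1025·403439904+96·4307559425 = 827051606400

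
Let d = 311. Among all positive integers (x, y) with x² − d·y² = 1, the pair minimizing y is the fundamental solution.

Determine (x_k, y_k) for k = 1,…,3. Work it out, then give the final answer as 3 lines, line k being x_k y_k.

d=311: √d = [17; 1,1,1,2,1,…,1,1,34] (ℓ=16, even), read p_15/q_15
i=0: a=17 ⇒ p=17, q=1
i=1: a=1 ⇒ p=18, q=1
i=2: a=1 ⇒ p=35, q=2
i=3: a=1 ⇒ p=53, q=3
…
i=6: a=6 ⇒ p=1305, q=74
…
i=12: a=2 ⇒ p=4565134, q=258865
…
i=14: a=1 ⇒ p=10724507, q=608131
i=15: a=1 ⇒ p=16883880, q=957397
→ (16883880, 957397).  Check: 16883880²=285065403854400, 311·957397²=285065403854399, difference 1.
(x_2, y_2) = (16883880·16883880 + 311·957397·957397, 16883880·957397 + 957397·16883880) = (570130807708799, 32329152120720)
(x_3, y_3) = (16883880·570130807708799 + 311·957397·32329152120720, 16883880·32329152120720 + 957397·570130807708799) = (19252040283316857636360, 1091683049815963029803)

16883880 957397
570130807708799 32329152120720
19252040283316857636360 1091683049815963029803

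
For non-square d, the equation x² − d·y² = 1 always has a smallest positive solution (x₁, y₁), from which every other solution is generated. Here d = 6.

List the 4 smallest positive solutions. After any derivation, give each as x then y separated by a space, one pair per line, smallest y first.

5 2
49 20
485 198
4801 1960

√6 = [2; 2,4, …], period ℓ=2 (even) → k=1
step 0: (2, 1)  from 2·(1,0) + (0,1)
step 1: (5, 2)  from 2·(2,1) + (1,0)
(x₁, y₁) = (5, 2);  5² − 6·2² = 1 ✓
(5+2√6)^2 = 49 + 20√6
(5+2√6)^3 = 485 + 198√6
(5+2√6)^4 = 4801 + 1960√6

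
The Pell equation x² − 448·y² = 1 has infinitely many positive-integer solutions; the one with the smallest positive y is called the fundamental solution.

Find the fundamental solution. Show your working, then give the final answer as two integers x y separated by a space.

√448 → a₀=21, period (6,42); ℓ=2 even so k=1
i=0: a=21 ⇒ p=21, q=1
i=1: a=6 ⇒ p=127, q=6
(x₁, y₁) = (127, 6);  127² − 448·6² = 1 ✓

127 6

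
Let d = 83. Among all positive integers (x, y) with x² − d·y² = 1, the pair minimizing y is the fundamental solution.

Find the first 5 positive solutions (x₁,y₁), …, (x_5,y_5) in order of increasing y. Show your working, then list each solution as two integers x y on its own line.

[9; 9,18] for √83; ℓ=2 ⇒ convergent index 1
i=0: a=9 ⇒ p=9, q=1
i=1: a=9 ⇒ p=82, q=9
fundamental: x₁=82, y₁=9  (since 6724 − 83·81 = 1)
n=2: (82,9)∘(82,9) = (82·82+83·9·9, 82·9+9·82) = (13447,1476)
n=3: (13447,1476)∘(82,9) = (82·13447+83·9·1476, 82·1476+9·13447) = (2205226,242055)
n=4: (2205226,242055)∘(82,9) = (82·2205226+83·9·242055, 82·242055+9·2205226) = (361643617,39695544)
n=5: (361643617,39695544)∘(82,9) = (82·361643617+83·9·39695544, 82·39695544+9·361643617) = (59307347962,6509827161)

82 9
13447 1476
2205226 242055
361643617 39695544
59307347962 6509827161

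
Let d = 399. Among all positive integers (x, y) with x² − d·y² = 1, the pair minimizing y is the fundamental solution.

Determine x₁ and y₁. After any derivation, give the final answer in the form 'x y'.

[19; 1,38] for √399; ℓ=2 ⇒ convergent index 1
k=0  a_k=19  p_k/q_k = 19/1
k=1  a_k=1  p_k/q_k = 20/1
fundamental: x₁=20, y₁=1  (since 400 − 399·1 = 1)

20 1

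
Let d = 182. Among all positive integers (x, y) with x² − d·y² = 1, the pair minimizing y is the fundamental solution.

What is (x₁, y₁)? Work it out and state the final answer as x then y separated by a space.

√182 = [13; 2,26, …], period ℓ=2 (even) → k=1
k=0  a_k=13  p_k/q_k = 13/1
k=1  a_k=2  p_k/q_k = 27/2
fundamental: x₁=27, y₁=2  (since 729 − 182·4 = 1)

27 2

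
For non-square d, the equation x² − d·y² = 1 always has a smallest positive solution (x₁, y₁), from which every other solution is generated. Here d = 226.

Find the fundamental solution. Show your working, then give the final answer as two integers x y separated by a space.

451 30

√226 → a₀=15, period (30); ℓ=1 odd so k=1
i=0: a=15 ⇒ p=15, q=1
i=1: a=30 ⇒ p=451, q=30
fundamental: x₁=451, y₁=30  (since 203401 − 226·900 = 1)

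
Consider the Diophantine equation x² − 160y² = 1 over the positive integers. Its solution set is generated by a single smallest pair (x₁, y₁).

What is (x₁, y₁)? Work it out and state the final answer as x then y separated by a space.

d=160: √d = [12; 1,1,1,5,1,1,1,24] (ℓ=8, even), read p_7/q_7
step 0: (12, 1)  from 12·(1,0) + (0,1)
…
step 6: (468, 37)  from 1·(253,20) + (215,17)
step 7: (721, 57)  from 1·(468,37) + (253,20)
→ (721, 57).  Check: 721²=519841, 160·57²=519840, difference 1.

721 57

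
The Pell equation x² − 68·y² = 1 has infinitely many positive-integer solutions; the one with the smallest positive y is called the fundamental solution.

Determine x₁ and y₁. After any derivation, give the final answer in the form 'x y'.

33 4

d=68: √d = [8; 4,16] (ℓ=2, even), read p_1/q_1
i=0: a=8 ⇒ p=8, q=1
i=1: a=4 ⇒ p=33, q=4
(x₁, y₁) = (33, 4);  33² − 68·4² = 1 ✓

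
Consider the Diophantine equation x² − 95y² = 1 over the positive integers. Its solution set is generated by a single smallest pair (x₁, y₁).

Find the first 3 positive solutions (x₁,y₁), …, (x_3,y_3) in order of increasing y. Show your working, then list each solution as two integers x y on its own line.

√95 = [9; 1,2,1,18, …], period ℓ=4 (even) → k=3
i=0: a=9 ⇒ p=9, q=1
i=1: a=1 ⇒ p=10, q=1
i=2: a=2 ⇒ p=29, q=3
i=3: a=1 ⇒ p=39, q=4
fundamental: x₁=39, y₁=4  (since 1521 − 95·16 = 1)
n=2: (39,4)∘(39,4) = (39·39+95·4·4, 39·4+4·39) = (3041,312)
n=3: (3041,312)∘(39,4) = (39·3041+95·4·312, 39·312+4·3041) = (237159,24332)

39 4
3041 312
237159 24332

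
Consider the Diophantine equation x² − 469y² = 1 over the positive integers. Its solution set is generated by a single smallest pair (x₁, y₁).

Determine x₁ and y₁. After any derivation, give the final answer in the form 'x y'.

d=469: √d = [21; 1,1,1,10,6,10,1,1,1,42] (ℓ=10, even), read p_9/q_9
a_0=21:  p_0=21·1+0=21,  q_0=21·0+1=1
a_1=1:  p_1=1·21+1=22,  q_1=1·1+0=1
…
a_4=10:  p_4=10·65+43=693,  q_4=10·3+2=32
a_5=6:  p_5=6·693+65=4223,  q_5=6·32+3=195
…
a_8=1:  p_8=1·47146+42923=90069,  q_8=1·2177+1982=4159
a_9=1:  p_9=1·90069+47146=137215,  q_9=1·4159+2177=6336
fundamental: x₁=137215, y₁=6336  (since 18827956225 − 469·40144896 = 1)

137215 6336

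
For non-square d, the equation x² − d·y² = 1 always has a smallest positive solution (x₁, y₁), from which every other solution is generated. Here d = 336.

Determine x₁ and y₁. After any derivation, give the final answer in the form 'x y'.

d=336: √d = [18; 3,36] (ℓ=2, even), read p_1/q_1
i=0: a=18 ⇒ p=18, q=1
i=1: a=3 ⇒ p=55, q=3
→ (55, 3).  Check: 55²=3025, 336·3²=3024, difference 1.

55 3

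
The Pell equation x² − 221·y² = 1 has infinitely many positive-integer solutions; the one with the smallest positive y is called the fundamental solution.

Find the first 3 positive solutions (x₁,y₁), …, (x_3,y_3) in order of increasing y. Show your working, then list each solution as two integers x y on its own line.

[14; 1,6,2,6,1,28] for √221; ℓ=6 ⇒ convergent index 5
a_0=14:  p_0=14·1+0=14,  q_0=14·0+1=1
…
a_2=6:  p_2=6·15+14=104,  q_2=6·1+1=7
…
a_4=6:  p_4=6·223+104=1442,  q_4=6·15+7=97
a_5=1:  p_5=1·1442+223=1665,  q_5=1·97+15=112
→ (1665, 112).  Check: 1665²=2772225, 221·112²=2772224, difference 1.
(x_2, y_2) = (1665·1665 + 221·112·112, 1665·112 + 112·1665) = (5544449, 372960)
(x_3, y_3) = (1665·5544449 + 221·112·372960, 1665·372960 + 112·5544449) = (18463013505, 1241956688)

1665 112
5544449 372960
18463013505 1241956688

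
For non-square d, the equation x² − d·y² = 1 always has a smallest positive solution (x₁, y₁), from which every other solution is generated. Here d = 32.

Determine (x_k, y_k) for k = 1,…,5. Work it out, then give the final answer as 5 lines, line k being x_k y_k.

17 3
577 102
19601 3465
665857 117708
22619537 3998607

[5; 1,1,1,10] for √32; ℓ=4 ⇒ convergent index 3
step 0: (5, 1)  from 5·(1,0) + (0,1)
…
step 2: (11, 2)  from 1·(6,1) + (5,1)
step 3: (17, 3)  from 1·(11,2) + (6,1)
fundamental: x₁=17, y₁=3  (since 289 − 32·9 = 1)
k=2:  x_2 = 17·17+32·3·3 = 577,  y_2 = 17·3+3·17 = 102
k=3:  x_3 = 17·577+32·3·102 = 19601,  y_3 = 17·102+3·577 = 3465
k=4:  x_4 = 17·19601+32·3·3465 = 665857,  y_4 = 17·3465+3·19601 = 117708
k=5:  x_5 = 17·665857+32·3·117708 = 22619537,  y_5 = 17·117708+3·665857 = 3998607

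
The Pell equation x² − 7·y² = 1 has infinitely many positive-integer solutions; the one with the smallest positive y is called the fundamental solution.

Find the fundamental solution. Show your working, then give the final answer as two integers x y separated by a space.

d=7: √d = [2; 1,1,1,4] (ℓ=4, even), read p_3/q_3
i=0: a=2 ⇒ p=2, q=1
…
i=2: a=1 ⇒ p=5, q=2
i=3: a=1 ⇒ p=8, q=3
→ (8, 3).  Check: 8²=64, 7·3²=63, difference 1.

8 3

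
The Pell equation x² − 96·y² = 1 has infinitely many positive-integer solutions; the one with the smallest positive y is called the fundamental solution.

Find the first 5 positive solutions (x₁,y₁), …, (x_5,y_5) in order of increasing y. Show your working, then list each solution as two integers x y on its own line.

√96 → a₀=9, period (1,3,1,18); ℓ=4 even so k=3
k=0  a_k=9  p_k/q_k = 9/1
k=1  a_k=1  p_k/q_k = 10/1
k=2  a_k=3  p_k/q_k = 39/4
k=3  a_k=1  p_k/q_k = 49/5
fundamental: x₁=49, y₁=5  (since 2401 − 96·25 = 1)
(x_2, y_2) = (49·49 + 96·5·5, 49·5 + 5·49) = (4801, 490)
(x_3, y_3) = (49·4801 + 96·5·490, 49·490 + 5·4801) = (470449, 48015)
(x_4, y_4) = (49·470449 + 96·5·48015, 49·48015 + 5·470449) = (46099201, 4704980)
(x_5, y_5) = (49·46099201 + 96·5·4704980, 49·4704980 + 5·46099201) = (4517251249, 461040025)

49 5
4801 490
470449 48015
46099201 4704980
4517251249 461040025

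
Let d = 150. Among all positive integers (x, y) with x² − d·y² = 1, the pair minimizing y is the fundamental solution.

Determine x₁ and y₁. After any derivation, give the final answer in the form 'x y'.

49 4

[12; 4,24] for √150; ℓ=2 ⇒ convergent index 1
a_0=12:  p_0=12·1+0=12,  q_0=12·0+1=1
a_1=4:  p_1=4·12+1=49,  q_1=4·1+0=4
→ (49, 4).  Check: 49²=2401, 150·4²=2400, difference 1.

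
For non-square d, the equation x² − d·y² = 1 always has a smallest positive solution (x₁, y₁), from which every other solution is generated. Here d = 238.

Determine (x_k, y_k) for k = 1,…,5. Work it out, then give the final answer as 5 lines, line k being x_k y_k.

11663 756
272051137 17634456
6345864809999 411341319900
148023642285985537 9594947610352944
3452799473617033826063 223811747547751451844

[15; 2,2,1,14,1,2,2,30] for √238; ℓ=8 ⇒ convergent index 7
step 0: (15, 1)  from 15·(1,0) + (0,1)
…
step 2: (77, 5)  from 2·(31,2) + (15,1)
step 3: (108, 7)  from 1·(77,5) + (31,2)
step 4: (1589, 103)  from 14·(108,7) + (77,5)
step 5: (1697, 110)  from 1·(1589,103) + (108,7)
step 6: (4983, 323)  from 2·(1697,110) + (1589,103)
step 7: (11663, 756)  from 2·(4983,323) + (1697,110)
(x₁, y₁) = (11663, 756);  11663² − 238·756² = 1 ✓
(x_2, y_2) = (11663·11663 + 238·756·756, 11663·756 + 756·11663) = (272051137, 17634456)
(x_3, y_3) = (11663·272051137 + 238·756·17634456, 11663·17634456 + 756·272051137) = (6345864809999, 411341319900)
(x_4, y_4) = (11663·6345864809999 + 238·756·411341319900, 11663·411341319900 + 756·6345864809999) = (148023642285985537, 9594947610352944)
(x_5, y_5) = (11663·148023642285985537 + 238·756·9594947610352944, 11663·9594947610352944 + 756·148023642285985537) = (3452799473617033826063, 223811747547751451844)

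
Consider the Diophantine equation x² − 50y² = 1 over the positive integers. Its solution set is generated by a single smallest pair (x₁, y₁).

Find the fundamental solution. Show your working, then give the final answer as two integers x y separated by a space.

99 14

[7; 14] for √50; ℓ=1 ⇒ convergent index 1
k=0  a_k=7  p_k/q_k = 7/1
k=1  a_k=14  p_k/q_k = 99/14
→ (99, 14).  Check: 99²=9801, 50·14²=9800, difference 1.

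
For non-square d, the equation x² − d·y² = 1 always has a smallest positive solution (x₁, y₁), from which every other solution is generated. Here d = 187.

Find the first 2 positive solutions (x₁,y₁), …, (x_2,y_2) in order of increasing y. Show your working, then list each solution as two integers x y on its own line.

1682 123
5658247 413772

d=187: √d = [13; 1,2,13,2,1,26] (ℓ=6, even), read p_5/q_5
a_0=13:  p_0=13·1+0=13,  q_0=13·0+1=1
…
a_4=2:  p_4=2·547+41=1135,  q_4=2·40+3=83
a_5=1:  p_5=1·1135+547=1682,  q_5=1·83+40=123
→ (1682, 123).  Check: 1682²=2829124, 187·123²=2829123, difference 1.
n=2: (1682,123)∘(1682,123) = (1682·1682+187·123·123, 1682·123+123·1682) = (5658247,413772)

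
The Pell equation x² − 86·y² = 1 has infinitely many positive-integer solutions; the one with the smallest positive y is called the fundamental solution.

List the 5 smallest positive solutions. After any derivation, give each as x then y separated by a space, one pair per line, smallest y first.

[9; 3,1,1,1,8,1,1,1,3,18] for √86; ℓ=10 ⇒ convergent index 9
a_0=9:  p_0=9·1+0=9,  q_0=9·0+1=1
…
a_4=1:  p_4=1·65+37=102,  q_4=1·7+4=11
a_5=8:  p_5=8·102+65=881,  q_5=8·11+7=95
a_6=1:  p_6=1·881+102=983,  q_6=1·95+11=106
a_7=1:  p_7=1·983+881=1864,  q_7=1·106+95=201
a_8=1:  p_8=1·1864+983=2847,  q_8=1·201+106=307
a_9=3:  p_9=3·2847+1864=10405,  q_9=3·307+201=1122
fundamental: x₁=10405, y₁=1122  (since 108264025 − 86·1258884 = 1)
k=2:  x_2 = 10405·10405+86·1122·1122 = 216528049,  y_2 = 10405·1122+1122·10405 = 23348820
k=3:  x_3 = 10405·216528049+86·1122·23348820 = 4505948689285,  y_3 = 10405·23348820+1122·216528049 = 485888943078
k=4:  x_4 = 10405·4505948689285+86·1122·485888943078 = 93768792007492801,  y_4 = 10405·485888943078+1122·4505948689285 = 10111348882104360
k=5:  x_5 = 10405·93768792007492801+86·1122·10111348882104360 = 1951328557169976499525,  y_5 = 10405·10111348882104360+1122·93768792007492801 = 210417169750702788522

10405 1122
216528049 23348820
4505948689285 485888943078
93768792007492801 10111348882104360
1951328557169976499525 210417169750702788522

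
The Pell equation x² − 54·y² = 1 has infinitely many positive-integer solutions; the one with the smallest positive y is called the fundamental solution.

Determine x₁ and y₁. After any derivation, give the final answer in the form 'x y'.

485 66

d=54: √d = [7; 2,1,6,1,2,14] (ℓ=6, even), read p_5/q_5
i=0: a=7 ⇒ p=7, q=1
…
i=4: a=1 ⇒ p=169, q=23
i=5: a=2 ⇒ p=485, q=66
(x₁, y₁) = (485, 66);  485² − 54·66² = 1 ✓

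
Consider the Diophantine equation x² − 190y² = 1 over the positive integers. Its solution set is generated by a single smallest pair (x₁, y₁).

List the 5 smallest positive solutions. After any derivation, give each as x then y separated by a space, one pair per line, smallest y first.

√190 → a₀=13, period (1,3,1,1,1,…,3,1,26); ℓ=14 even so k=13
a_0=13:  p_0=13·1+0=13,  q_0=13·0+1=1
…
a_2=3:  p_2=3·14+13=55,  q_2=3·1+1=4
a_3=1:  p_3=1·55+14=69,  q_3=1·4+1=5
a_4=1:  p_4=1·69+55=124,  q_4=1·5+4=9
…
a_7=2:  p_7=2·510+193=1213,  q_7=2·37+14=88
a_8=2:  p_8=2·1213+510=2936,  q_8=2·88+37=213
a_9=1:  p_9=1·2936+1213=4149,  q_9=1·213+88=301
a_10=1:  p_10=1·4149+2936=7085,  q_10=1·301+213=514
a_11=1:  p_11=1·7085+4149=11234,  q_11=1·514+301=815
a_12=3:  p_12=3·11234+7085=40787,  q_12=3·815+514=2959
a_13=1:  p_13=1·40787+11234=52021,  q_13=1·2959+815=3774
fundamental: x₁=52021, y₁=3774  (since 2706184441 − 190·14243076 = 1)
(x_2, y_2) = (52021·52021 + 190·3774·3774, 52021·3774 + 3774·52021) = (5412368881, 392654508)
(x_3, y_3) = (52021·5412368881 + 190·3774·392654508, 52021·392654508 + 3774·5412368881) = (563113683064981, 40852560317562)
(x_4, y_4) = (52021·563113683064981 + 190·3774·40852560317562, 52021·40852560317562 + 3774·563113683064981) = (58587473808034384321, 4250382080167131096)
(x_5, y_5) = (52021·58587473808034384321 + 190·3774·4250382080167131096, 52021·4250382080167131096 + 3774·58587473808034384321) = (6095557949372399730460501, 442218252343896093172470)

52021 3774
5412368881 392654508
563113683064981 40852560317562
58587473808034384321 4250382080167131096
6095557949372399730460501 442218252343896093172470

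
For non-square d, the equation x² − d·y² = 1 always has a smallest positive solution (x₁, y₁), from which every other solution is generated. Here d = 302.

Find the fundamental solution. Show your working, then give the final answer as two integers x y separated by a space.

4276623 246092

√302 → a₀=17, period (2,1,1,1,4,…,1,2,34); ℓ=16 even so k=15
i=0: a=17 ⇒ p=17, q=1
…
i=7: a=1 ⇒ p=2068, q=119
…
i=9: a=1 ⇒ p=36581, q=2105
i=10: a=2 ⇒ p=107675, q=6196
…
i=14: a=1 ⇒ p=1617193, q=93059
i=15: a=2 ⇒ p=4276623, q=246092
fundamental: x₁=4276623, y₁=246092  (since 18289504284129 − 302·60561272464 = 1)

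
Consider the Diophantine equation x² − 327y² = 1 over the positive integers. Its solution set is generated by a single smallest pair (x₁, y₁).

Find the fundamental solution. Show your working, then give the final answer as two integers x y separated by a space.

√327 → a₀=18, period (12,36); ℓ=2 even so k=1
i=0: a=18 ⇒ p=18, q=1
i=1: a=12 ⇒ p=217, q=12
→ (217, 12).  Check: 217²=47089, 327·12²=47088, difference 1.

217 12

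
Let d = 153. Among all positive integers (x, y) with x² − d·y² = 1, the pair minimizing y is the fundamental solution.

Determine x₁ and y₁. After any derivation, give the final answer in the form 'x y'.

2177 176

√153 → a₀=12, period (2,1,2,2,2,1,2,24); ℓ=8 even so k=7
k=0  a_k=12  p_k/q_k = 12/1
k=1  a_k=2  p_k/q_k = 25/2
k=2  a_k=1  p_k/q_k = 37/3
…
k=4  a_k=2  p_k/q_k = 235/19
…
k=6  a_k=1  p_k/q_k = 804/65
k=7  a_k=2  p_k/q_k = 2177/176
(x₁, y₁) = (2177, 176);  2177² − 153·176² = 1 ✓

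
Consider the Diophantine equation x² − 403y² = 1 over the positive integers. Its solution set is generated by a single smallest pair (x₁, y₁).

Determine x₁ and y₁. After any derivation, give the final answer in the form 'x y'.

669878 33369

√403 = [20; 13,2,1,3,1,3,1,2,13,40, …], period ℓ=10 (even) → k=9
k=0  a_k=20  p_k/q_k = 20/1
…
k=3  a_k=1  p_k/q_k = 803/40
k=4  a_k=3  p_k/q_k = 2951/147
…
k=8  a_k=2  p_k/q_k = 50147/2498
k=9  a_k=13  p_k/q_k = 669878/33369
fundamental: x₁=669878, y₁=33369  (since 448736534884 − 403·1113490161 = 1)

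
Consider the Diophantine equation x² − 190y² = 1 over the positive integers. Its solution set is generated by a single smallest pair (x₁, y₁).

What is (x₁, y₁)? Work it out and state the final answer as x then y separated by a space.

d=190: √d = [13; 1,3,1,1,1,…,3,1,26] (ℓ=14, even), read p_13/q_13
step 0: (13, 1)  from 13·(1,0) + (0,1)
…
step 10: (7085, 514)  from 1·(4149,301) + (2936,213)
…
step 12: (40787, 2959)  from 3·(11234,815) + (7085,514)
step 13: (52021, 3774)  from 1·(40787,2959) + (11234,815)
→ (52021, 3774).  Check: 52021²=2706184441, 190·3774²=2706184440, difference 1.

52021 3774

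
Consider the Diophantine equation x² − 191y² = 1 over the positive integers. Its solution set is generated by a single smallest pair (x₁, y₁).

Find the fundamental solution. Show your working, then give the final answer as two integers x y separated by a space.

8994000 650783

√191 → a₀=13, period (1,4,1,1,3,…,4,1,26); ℓ=16 even so k=15
a_0=13:  p_0=13·1+0=13,  q_0=13·0+1=1
a_1=1:  p_1=1·13+1=14,  q_1=1·1+0=1
…
a_3=1:  p_3=1·69+14=83,  q_3=1·5+1=6
a_4=1:  p_4=1·83+69=152,  q_4=1·6+5=11
…
a_13=1:  p_13=1·911765+704682=1616447,  q_13=1·65973+50989=116962
a_14=4:  p_14=4·1616447+911765=7377553,  q_14=4·116962+65973=533821
a_15=1:  p_15=1·7377553+1616447=8994000,  q_15=1·533821+116962=650783
(x₁, y₁) = (8994000, 650783);  8994000² − 191·650783² = 1 ✓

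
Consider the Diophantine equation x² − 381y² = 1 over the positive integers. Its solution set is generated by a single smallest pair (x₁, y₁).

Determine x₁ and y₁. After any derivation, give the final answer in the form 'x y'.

√381 = [19; 1,1,12,1,1,38, …], period ℓ=6 (even) → k=5
k=0  a_k=19  p_k/q_k = 19/1
k=1  a_k=1  p_k/q_k = 20/1
k=2  a_k=1  p_k/q_k = 39/2
…
k=4  a_k=1  p_k/q_k = 527/27
k=5  a_k=1  p_k/q_k = 1015/52
(x₁, y₁) = (1015, 52);  1015² − 381·52² = 1 ✓

1015 52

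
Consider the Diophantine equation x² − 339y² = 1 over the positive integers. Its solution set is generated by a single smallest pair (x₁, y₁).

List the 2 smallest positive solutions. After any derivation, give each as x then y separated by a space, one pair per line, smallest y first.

√339 → a₀=18, period (2,2,2,1,17,1,2,2,2,36); ℓ=10 even so k=9
k=0  a_k=18  p_k/q_k = 18/1
…
k=2  a_k=2  p_k/q_k = 92/5
k=3  a_k=2  p_k/q_k = 221/12
k=4  a_k=1  p_k/q_k = 313/17
…
k=6  a_k=1  p_k/q_k = 5855/318
…
k=8  a_k=2  p_k/q_k = 40359/2192
k=9  a_k=2  p_k/q_k = 97970/5321
(x₁, y₁) = (97970, 5321);  97970² − 339·5321² = 1 ✓
k=2:  x_2 = 97970·97970+339·5321·5321 = 19196241799,  y_2 = 97970·5321+5321·97970 = 1042596740

97970 5321
19196241799 1042596740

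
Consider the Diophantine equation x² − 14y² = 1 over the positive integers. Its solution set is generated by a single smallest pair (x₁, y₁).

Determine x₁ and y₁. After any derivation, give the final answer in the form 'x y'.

15 4

√14 → a₀=3, period (1,2,1,6); ℓ=4 even so k=3
k=0  a_k=3  p_k/q_k = 3/1
…
k=2  a_k=2  p_k/q_k = 11/3
k=3  a_k=1  p_k/q_k = 15/4
fundamental: x₁=15, y₁=4  (since 225 − 14·16 = 1)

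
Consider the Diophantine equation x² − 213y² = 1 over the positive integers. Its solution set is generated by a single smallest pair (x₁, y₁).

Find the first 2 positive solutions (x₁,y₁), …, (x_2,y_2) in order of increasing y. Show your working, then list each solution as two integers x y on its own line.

194399 13320
75581942401 5178789360

√213 → a₀=14, period (1,1,2,6,1,8,1,6,2,1,1,28); ℓ=12 even so k=11
k=0  a_k=14  p_k/q_k = 14/1
…
k=5  a_k=1  p_k/q_k = 540/37
k=6  a_k=8  p_k/q_k = 4787/328
k=7  a_k=1  p_k/q_k = 5327/365
…
k=10  a_k=1  p_k/q_k = 115574/7919
k=11  a_k=1  p_k/q_k = 194399/13320
fundamental: x₁=194399, y₁=13320  (since 37790971201 − 213·177422400 = 1)
k=2:  x_2 = 194399·194399+213·13320·13320 = 75581942401,  y_2 = 194399·13320+13320·194399 = 5178789360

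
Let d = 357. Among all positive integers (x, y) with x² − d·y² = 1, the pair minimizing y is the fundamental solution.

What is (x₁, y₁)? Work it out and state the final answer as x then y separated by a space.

3401 180

d=357: √d = [18; 1,8,2,8,1,36] (ℓ=6, even), read p_5/q_5
step 0: (18, 1)  from 18·(1,0) + (0,1)
…
step 4: (3042, 161)  from 8·(359,19) + (170,9)
step 5: (3401, 180)  from 1·(3042,161) + (359,19)
fundamental: x₁=3401, y₁=180  (since 11566801 − 357·32400 = 1)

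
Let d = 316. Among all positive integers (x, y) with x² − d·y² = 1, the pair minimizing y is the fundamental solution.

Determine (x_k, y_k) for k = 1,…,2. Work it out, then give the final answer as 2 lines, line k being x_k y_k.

√316 = [17; 1,3,2,8,2,3,1,34, …], period ℓ=8 (even) → k=7
k=0  a_k=17  p_k/q_k = 17/1
…
k=5  a_k=2  p_k/q_k = 2862/161
k=6  a_k=3  p_k/q_k = 9937/559
k=7  a_k=1  p_k/q_k = 12799/720
fundamental: x₁=12799, y₁=720  (since 163814401 − 316·518400 = 1)
k=2:  x_2 = 12799·12799+316·720·720 = 327628801,  y_2 = 12799·720+720·12799 = 18430560

12799 720
327628801 18430560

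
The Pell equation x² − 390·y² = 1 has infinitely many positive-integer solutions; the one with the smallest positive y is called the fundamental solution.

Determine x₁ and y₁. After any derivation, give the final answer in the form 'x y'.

79 4

√390 = [19; 1,2,1,38, …], period ℓ=4 (even) → k=3
k=0  a_k=19  p_k/q_k = 19/1
k=1  a_k=1  p_k/q_k = 20/1
k=2  a_k=2  p_k/q_k = 59/3
k=3  a_k=1  p_k/q_k = 79/4
fundamental: x₁=79, y₁=4  (since 6241 − 390·16 = 1)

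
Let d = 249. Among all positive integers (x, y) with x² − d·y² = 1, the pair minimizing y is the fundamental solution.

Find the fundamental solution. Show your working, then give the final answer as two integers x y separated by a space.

√249 → a₀=15, period (1,3,1,1,5,…,3,1,30); ℓ=16 even so k=15
k=0  a_k=15  p_k/q_k = 15/1
k=1  a_k=1  p_k/q_k = 16/1
…
k=3  a_k=1  p_k/q_k = 79/5
k=4  a_k=1  p_k/q_k = 142/9
…
k=6  a_k=1  p_k/q_k = 931/59
…
k=8  a_k=10  p_k/q_k = 36751/2329
…
k=10  a_k=1  p_k/q_k = 150586/9543
k=11  a_k=5  p_k/q_k = 866765/54929
k=12  a_k=1  p_k/q_k = 1017351/64472
k=13  a_k=1  p_k/q_k = 1884116/119401
k=14  a_k=3  p_k/q_k = 6669699/422675
k=15  a_k=1  p_k/q_k = 8553815/542076
fundamental: x₁=8553815, y₁=542076  (since 73167751054225 − 249·293846389776 = 1)

8553815 542076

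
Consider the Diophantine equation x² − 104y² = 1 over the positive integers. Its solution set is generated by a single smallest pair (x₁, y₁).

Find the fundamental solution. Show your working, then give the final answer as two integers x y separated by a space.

[10; 5,20] for √104; ℓ=2 ⇒ convergent index 1
step 0: (10, 1)  from 10·(1,0) + (0,1)
step 1: (51, 5)  from 5·(10,1) + (1,0)
(x₁, y₁) = (51, 5);  51² − 104·5² = 1 ✓

51 5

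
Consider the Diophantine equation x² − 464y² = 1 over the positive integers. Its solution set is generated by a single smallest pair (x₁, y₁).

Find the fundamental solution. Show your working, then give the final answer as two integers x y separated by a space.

√464 = [21; 1,1,5,1,1,1,5,1,1,42, …], period ℓ=10 (even) → k=9
step 0: (21, 1)  from 21·(1,0) + (0,1)
step 1: (22, 1)  from 1·(21,1) + (1,0)
…
step 3: (237, 11)  from 5·(43,2) + (22,1)
…
step 5: (517, 24)  from 1·(280,13) + (237,11)
step 6: (797, 37)  from 1·(517,24) + (280,13)
step 7: (4502, 209)  from 5·(797,37) + (517,24)
step 8: (5299, 246)  from 1·(4502,209) + (797,37)
step 9: (9801, 455)  from 1·(5299,246) + (4502,209)
→ (9801, 455).  Check: 9801²=96059601, 464·455²=96059600, difference 1.

9801 455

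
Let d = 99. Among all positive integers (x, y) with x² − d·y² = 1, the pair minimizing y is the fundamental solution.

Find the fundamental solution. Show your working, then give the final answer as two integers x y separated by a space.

√99 → a₀=9, period (1,18); ℓ=2 even so k=1
a_0=9:  p_0=9·1+0=9,  q_0=9·0+1=1
a_1=1:  p_1=1·9+1=10,  q_1=1·1+0=1
(x₁, y₁) = (10, 1);  10² − 99·1² = 1 ✓

10 1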